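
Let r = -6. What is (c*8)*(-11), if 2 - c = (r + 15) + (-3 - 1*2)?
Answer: 176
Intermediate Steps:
c = -2 (c = 2 - ((-6 + 15) + (-3 - 1*2)) = 2 - (9 + (-3 - 2)) = 2 - (9 - 5) = 2 - 1*4 = 2 - 4 = -2)
(c*8)*(-11) = -2*8*(-11) = -16*(-11) = 176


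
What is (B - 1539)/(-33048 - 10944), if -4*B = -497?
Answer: 5659/175968 ≈ 0.032159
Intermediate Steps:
B = 497/4 (B = -¼*(-497) = 497/4 ≈ 124.25)
(B - 1539)/(-33048 - 10944) = (497/4 - 1539)/(-33048 - 10944) = -5659/4/(-43992) = -5659/4*(-1/43992) = 5659/175968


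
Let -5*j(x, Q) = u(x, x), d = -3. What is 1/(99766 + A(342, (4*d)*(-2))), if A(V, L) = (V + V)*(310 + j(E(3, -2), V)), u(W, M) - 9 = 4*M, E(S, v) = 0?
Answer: 5/1552874 ≈ 3.2198e-6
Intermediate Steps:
u(W, M) = 9 + 4*M
j(x, Q) = -9/5 - 4*x/5 (j(x, Q) = -(9 + 4*x)/5 = -9/5 - 4*x/5)
A(V, L) = 3082*V/5 (A(V, L) = (V + V)*(310 + (-9/5 - ⅘*0)) = (2*V)*(310 + (-9/5 + 0)) = (2*V)*(310 - 9/5) = (2*V)*(1541/5) = 3082*V/5)
1/(99766 + A(342, (4*d)*(-2))) = 1/(99766 + (3082/5)*342) = 1/(99766 + 1054044/5) = 1/(1552874/5) = 5/1552874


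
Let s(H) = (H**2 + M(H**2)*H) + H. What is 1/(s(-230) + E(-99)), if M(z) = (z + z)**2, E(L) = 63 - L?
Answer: -1/2574537147168 ≈ -3.8842e-13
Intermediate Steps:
M(z) = 4*z**2 (M(z) = (2*z)**2 = 4*z**2)
s(H) = H + H**2 + 4*H**5 (s(H) = (H**2 + (4*(H**2)**2)*H) + H = (H**2 + (4*H**4)*H) + H = (H**2 + 4*H**5) + H = H + H**2 + 4*H**5)
1/(s(-230) + E(-99)) = 1/(-230*(1 - 230 + 4*(-230)**4) + (63 - 1*(-99))) = 1/(-230*(1 - 230 + 4*2798410000) + (63 + 99)) = 1/(-230*(1 - 230 + 11193640000) + 162) = 1/(-230*11193639771 + 162) = 1/(-2574537147330 + 162) = 1/(-2574537147168) = -1/2574537147168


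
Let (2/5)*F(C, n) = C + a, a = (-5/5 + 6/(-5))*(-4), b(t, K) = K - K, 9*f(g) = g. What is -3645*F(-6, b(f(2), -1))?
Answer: -25515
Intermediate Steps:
f(g) = g/9
b(t, K) = 0
a = 44/5 (a = (-5*1/5 + 6*(-1/5))*(-4) = (-1 - 6/5)*(-4) = -11/5*(-4) = 44/5 ≈ 8.8000)
F(C, n) = 22 + 5*C/2 (F(C, n) = 5*(C + 44/5)/2 = 5*(44/5 + C)/2 = 22 + 5*C/2)
-3645*F(-6, b(f(2), -1)) = -3645*(22 + (5/2)*(-6)) = -3645*(22 - 15) = -3645*7 = -25515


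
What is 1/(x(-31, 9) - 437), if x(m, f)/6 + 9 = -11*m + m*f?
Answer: -1/119 ≈ -0.0084034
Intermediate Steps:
x(m, f) = -54 - 66*m + 6*f*m (x(m, f) = -54 + 6*(-11*m + m*f) = -54 + 6*(-11*m + f*m) = -54 + (-66*m + 6*f*m) = -54 - 66*m + 6*f*m)
1/(x(-31, 9) - 437) = 1/((-54 - 66*(-31) + 6*9*(-31)) - 437) = 1/((-54 + 2046 - 1674) - 437) = 1/(318 - 437) = 1/(-119) = -1/119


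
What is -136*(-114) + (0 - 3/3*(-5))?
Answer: 15509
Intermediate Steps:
-136*(-114) + (0 - 3/3*(-5)) = 15504 + (0 - 3*⅓*(-5)) = 15504 + (0 - 1*(-5)) = 15504 + (0 + 5) = 15504 + 5 = 15509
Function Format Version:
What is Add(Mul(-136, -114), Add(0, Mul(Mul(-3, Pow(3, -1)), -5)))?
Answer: 15509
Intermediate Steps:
Add(Mul(-136, -114), Add(0, Mul(Mul(-3, Pow(3, -1)), -5))) = Add(15504, Add(0, Mul(Mul(-3, Rational(1, 3)), -5))) = Add(15504, Add(0, Mul(-1, -5))) = Add(15504, Add(0, 5)) = Add(15504, 5) = 15509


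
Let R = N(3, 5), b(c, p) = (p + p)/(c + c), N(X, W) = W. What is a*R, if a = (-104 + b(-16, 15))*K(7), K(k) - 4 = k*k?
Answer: -444935/16 ≈ -27808.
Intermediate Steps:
K(k) = 4 + k² (K(k) = 4 + k*k = 4 + k²)
b(c, p) = p/c (b(c, p) = (2*p)/((2*c)) = (2*p)*(1/(2*c)) = p/c)
R = 5
a = -88987/16 (a = (-104 + 15/(-16))*(4 + 7²) = (-104 + 15*(-1/16))*(4 + 49) = (-104 - 15/16)*53 = -1679/16*53 = -88987/16 ≈ -5561.7)
a*R = -88987/16*5 = -444935/16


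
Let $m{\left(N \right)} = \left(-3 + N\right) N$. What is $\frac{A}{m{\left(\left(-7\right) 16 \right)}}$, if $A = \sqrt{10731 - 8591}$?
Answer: $\frac{\sqrt{535}}{6440} \approx 0.0035916$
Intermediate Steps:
$m{\left(N \right)} = N \left(-3 + N\right)$
$A = 2 \sqrt{535}$ ($A = \sqrt{2140} = 2 \sqrt{535} \approx 46.26$)
$\frac{A}{m{\left(\left(-7\right) 16 \right)}} = \frac{2 \sqrt{535}}{\left(-7\right) 16 \left(-3 - 112\right)} = \frac{2 \sqrt{535}}{\left(-112\right) \left(-3 - 112\right)} = \frac{2 \sqrt{535}}{\left(-112\right) \left(-115\right)} = \frac{2 \sqrt{535}}{12880} = 2 \sqrt{535} \cdot \frac{1}{12880} = \frac{\sqrt{535}}{6440}$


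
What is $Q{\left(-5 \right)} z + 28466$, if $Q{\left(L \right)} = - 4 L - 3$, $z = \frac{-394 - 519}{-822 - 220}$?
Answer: $\frac{29677093}{1042} \approx 28481.0$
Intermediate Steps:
$z = \frac{913}{1042}$ ($z = - \frac{913}{-1042} = \left(-913\right) \left(- \frac{1}{1042}\right) = \frac{913}{1042} \approx 0.8762$)
$Q{\left(L \right)} = -3 - 4 L$
$Q{\left(-5 \right)} z + 28466 = \left(-3 - -20\right) \frac{913}{1042} + 28466 = \left(-3 + 20\right) \frac{913}{1042} + 28466 = 17 \cdot \frac{913}{1042} + 28466 = \frac{15521}{1042} + 28466 = \frac{29677093}{1042}$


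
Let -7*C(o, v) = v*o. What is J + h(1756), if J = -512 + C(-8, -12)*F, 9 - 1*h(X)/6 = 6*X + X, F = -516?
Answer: -469934/7 ≈ -67133.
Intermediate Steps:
C(o, v) = -o*v/7 (C(o, v) = -v*o/7 = -o*v/7)
h(X) = 54 - 42*X (h(X) = 54 - 6*(6*X + X) = 54 - 42*X)
J = 45952/7 (J = -512 - 1/7*(-8)*(-12)*(-516) = -512 - 96/7*(-516) = -512 + 49536/7 = 45952/7 ≈ 6564.6)
J + h(1756) = 45952/7 + (54 - 42*1756) = 45952/7 + (54 - 73752) = 45952/7 - 73698 = -469934/7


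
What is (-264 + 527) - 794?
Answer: -531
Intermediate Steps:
(-264 + 527) - 794 = 263 - 794 = -531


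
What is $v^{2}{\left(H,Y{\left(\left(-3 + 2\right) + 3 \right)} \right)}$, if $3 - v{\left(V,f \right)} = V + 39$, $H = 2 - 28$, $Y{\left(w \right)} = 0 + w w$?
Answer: $100$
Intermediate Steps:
$Y{\left(w \right)} = w^{2}$ ($Y{\left(w \right)} = 0 + w^{2} = w^{2}$)
$H = -26$ ($H = 2 - 28 = -26$)
$v{\left(V,f \right)} = -36 - V$ ($v{\left(V,f \right)} = 3 - \left(V + 39\right) = 3 - \left(39 + V\right) = -36 - V$)
$v^{2}{\left(H,Y{\left(\left(-3 + 2\right) + 3 \right)} \right)} = \left(-36 - -26\right)^{2} = \left(-36 + 26\right)^{2} = \left(-10\right)^{2} = 100$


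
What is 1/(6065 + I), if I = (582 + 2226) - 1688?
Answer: 1/7185 ≈ 0.00013918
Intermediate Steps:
I = 1120 (I = 2808 - 1688 = 1120)
1/(6065 + I) = 1/(6065 + 1120) = 1/7185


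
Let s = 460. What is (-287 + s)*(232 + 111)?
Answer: 59339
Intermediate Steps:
(-287 + s)*(232 + 111) = (-287 + 460)*(232 + 111) = 173*343 = 59339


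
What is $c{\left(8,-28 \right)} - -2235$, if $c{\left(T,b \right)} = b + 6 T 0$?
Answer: $2207$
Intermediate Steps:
$c{\left(T,b \right)} = b$ ($c{\left(T,b \right)} = b + 0 = b$)
$c{\left(8,-28 \right)} - -2235 = -28 - -2235 = -28 + 2235 = 2207$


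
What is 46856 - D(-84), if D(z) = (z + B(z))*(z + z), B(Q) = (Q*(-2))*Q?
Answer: -2338072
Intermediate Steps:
B(Q) = -2*Q**2 (B(Q) = (-2*Q)*Q = -2*Q**2)
D(z) = 2*z*(z - 2*z**2) (D(z) = (z - 2*z**2)*(z + z) = (z - 2*z**2)*(2*z) = 2*z*(z - 2*z**2))
46856 - D(-84) = 46856 - (-84)**2*(2 - 4*(-84)) = 46856 - 7056*(2 + 336) = 46856 - 7056*338 = 46856 - 1*2384928 = 46856 - 2384928 = -2338072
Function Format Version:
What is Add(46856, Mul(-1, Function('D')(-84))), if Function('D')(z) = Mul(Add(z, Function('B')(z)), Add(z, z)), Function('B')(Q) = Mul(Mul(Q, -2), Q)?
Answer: -2338072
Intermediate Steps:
Function('B')(Q) = Mul(-2, Pow(Q, 2)) (Function('B')(Q) = Mul(Mul(-2, Q), Q) = Mul(-2, Pow(Q, 2)))
Function('D')(z) = Mul(2, z, Add(z, Mul(-2, Pow(z, 2)))) (Function('D')(z) = Mul(Add(z, Mul(-2, Pow(z, 2))), Add(z, z)) = Mul(Add(z, Mul(-2, Pow(z, 2))), Mul(2, z)) = Mul(2, z, Add(z, Mul(-2, Pow(z, 2)))))
Add(46856, Mul(-1, Function('D')(-84))) = Add(46856, Mul(-1, Mul(Pow(-84, 2), Add(2, Mul(-4, -84))))) = Add(46856, Mul(-1, Mul(7056, Add(2, 336)))) = Add(46856, Mul(-1, Mul(7056, 338))) = Add(46856, Mul(-1, 2384928)) = Add(46856, -2384928) = -2338072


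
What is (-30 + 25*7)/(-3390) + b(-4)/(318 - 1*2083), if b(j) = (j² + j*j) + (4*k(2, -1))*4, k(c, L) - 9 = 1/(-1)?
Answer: -31933/239334 ≈ -0.13342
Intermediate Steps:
k(c, L) = 8 (k(c, L) = 9 + 1/(-1) = 9 - 1 = 8)
b(j) = 128 + 2*j² (b(j) = (j² + j*j) + (4*8)*4 = (j² + j²) + 32*4 = 2*j² + 128 = 128 + 2*j²)
(-30 + 25*7)/(-3390) + b(-4)/(318 - 1*2083) = (-30 + 25*7)/(-3390) + (128 + 2*(-4)²)/(318 - 1*2083) = (-30 + 175)*(-1/3390) + (128 + 2*16)/(318 - 2083) = 145*(-1/3390) + (128 + 32)/(-1765) = -29/678 + 160*(-1/1765) = -29/678 - 32/353 = -31933/239334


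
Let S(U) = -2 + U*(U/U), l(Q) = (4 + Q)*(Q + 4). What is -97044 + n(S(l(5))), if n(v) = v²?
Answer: -90803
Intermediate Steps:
l(Q) = (4 + Q)² (l(Q) = (4 + Q)*(4 + Q) = (4 + Q)²)
S(U) = -2 + U (S(U) = -2 + U*1 = -2 + U)
-97044 + n(S(l(5))) = -97044 + (-2 + (4 + 5)²)² = -97044 + (-2 + 9²)² = -97044 + (-2 + 81)² = -97044 + 79² = -97044 + 6241 = -90803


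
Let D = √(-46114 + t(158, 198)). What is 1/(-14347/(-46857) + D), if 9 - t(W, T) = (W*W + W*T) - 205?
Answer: 672257379/224274153244861 - 4391156898*I*√25537/224274153244861 ≈ 2.9975e-6 - 0.0031288*I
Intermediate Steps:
t(W, T) = 214 - W² - T*W (t(W, T) = 9 - ((W*W + W*T) - 205) = 9 - ((W² + T*W) - 205) = 9 - (-205 + W² + T*W) = 9 + (205 - W² - T*W) = 214 - W² - T*W)
D = 2*I*√25537 (D = √(-46114 + (214 - 1*158² - 1*198*158)) = √(-46114 + (214 - 1*24964 - 31284)) = √(-46114 + (214 - 24964 - 31284)) = √(-46114 - 56034) = √(-102148) = 2*I*√25537 ≈ 319.61*I)
1/(-14347/(-46857) + D) = 1/(-14347/(-46857) + 2*I*√25537) = 1/(-14347*(-1/46857) + 2*I*√25537) = 1/(14347/46857 + 2*I*√25537)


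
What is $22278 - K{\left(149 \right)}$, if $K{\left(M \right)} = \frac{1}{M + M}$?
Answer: $\frac{6638843}{298} \approx 22278.0$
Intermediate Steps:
$K{\left(M \right)} = \frac{1}{2 M}$
$22278 - K{\left(149 \right)} = 22278 - \frac{1}{2 \cdot 149} = 22278 - \frac{1}{2} \cdot \frac{1}{149} = 22278 - \frac{1}{298} = \frac{6638843}{298}$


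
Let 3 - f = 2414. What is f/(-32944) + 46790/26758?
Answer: 802981649/440757776 ≈ 1.8218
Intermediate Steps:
f = -2411 (f = 3 - 1*2414 = 3 - 2414 = -2411)
f/(-32944) + 46790/26758 = -2411/(-32944) + 46790/26758 = -2411*(-1/32944) + 46790*(1/26758) = 2411/32944 + 23395/13379 = 802981649/440757776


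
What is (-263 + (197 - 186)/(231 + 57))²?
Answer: 5735487289/82944 ≈ 69149.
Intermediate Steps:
(-263 + (197 - 186)/(231 + 57))² = (-263 + 11/288)² = (-75733/288)² = 5735487289/82944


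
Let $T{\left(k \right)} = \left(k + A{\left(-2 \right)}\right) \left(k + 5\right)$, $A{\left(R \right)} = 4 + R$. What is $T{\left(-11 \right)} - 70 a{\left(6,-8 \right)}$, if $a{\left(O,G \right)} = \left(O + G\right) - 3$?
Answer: $404$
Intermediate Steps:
$a{\left(O,G \right)} = -3 + G + O$ ($a{\left(O,G \right)} = \left(G + O\right) - 3 = -3 + G + O$)
$T{\left(k \right)} = \left(2 + k\right) \left(5 + k\right)$ ($T{\left(k \right)} = \left(k + \left(4 - 2\right)\right) \left(k + 5\right) = \left(k + 2\right) \left(5 + k\right) = \left(2 + k\right) \left(5 + k\right)$)
$T{\left(-11 \right)} - 70 a{\left(6,-8 \right)} = \left(10 + \left(-11\right)^{2} + 7 \left(-11\right)\right) - 70 \left(-3 - 8 + 6\right) = \left(10 + 121 - 77\right) - -350 = 54 + 350 = 404$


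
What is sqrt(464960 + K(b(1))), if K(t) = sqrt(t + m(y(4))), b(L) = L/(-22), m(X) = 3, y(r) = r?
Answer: sqrt(225040640 + 22*sqrt(1430))/22 ≈ 681.88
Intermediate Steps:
b(L) = -L/22 (b(L) = L*(-1/22) = -L/22)
K(t) = sqrt(3 + t) (K(t) = sqrt(t + 3) = sqrt(3 + t))
sqrt(464960 + K(b(1))) = sqrt(464960 + sqrt(3 - 1/22*1)) = sqrt(464960 + sqrt(3 - 1/22)) = sqrt(464960 + sqrt(65/22)) = sqrt(464960 + sqrt(1430)/22)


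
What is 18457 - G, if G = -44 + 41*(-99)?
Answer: 22560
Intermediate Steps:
G = -4103 (G = -44 - 4059 = -4103)
18457 - G = 18457 - 1*(-4103) = 18457 + 4103 = 22560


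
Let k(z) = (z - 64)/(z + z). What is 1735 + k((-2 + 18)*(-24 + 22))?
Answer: 3473/2 ≈ 1736.5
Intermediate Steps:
k(z) = (-64 + z)/(2*z) (k(z) = (-64 + z)/((2*z)) = (-64 + z)*(1/(2*z)) = (-64 + z)/(2*z))
1735 + k((-2 + 18)*(-24 + 22)) = 1735 + (-64 + (-2 + 18)*(-24 + 22))/(2*(((-2 + 18)*(-24 + 22)))) = 1735 + (-64 + 16*(-2))/(2*((16*(-2)))) = 1735 + (½)*(-64 - 32)/(-32) = 1735 + (½)*(-1/32)*(-96) = 1735 + 3/2 = 3473/2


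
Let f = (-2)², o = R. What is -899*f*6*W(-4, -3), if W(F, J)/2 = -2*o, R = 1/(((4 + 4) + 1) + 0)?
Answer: 28768/3 ≈ 9589.3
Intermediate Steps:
R = ⅑ (R = 1/((8 + 1) + 0) = 1/(9 + 0) = 1/9 = ⅑ ≈ 0.11111)
o = ⅑ ≈ 0.11111
f = 4
W(F, J) = -4/9 (W(F, J) = 2*(-2*⅑) = 2*(-2/9) = -4/9)
-899*f*6*W(-4, -3) = -899*4*6*(-4)/9 = -21576*(-4)/9 = -899*(-32/3) = 28768/3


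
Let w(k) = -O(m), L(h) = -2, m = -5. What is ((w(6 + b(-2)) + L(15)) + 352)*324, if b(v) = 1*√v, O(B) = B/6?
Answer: 113670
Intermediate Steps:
O(B) = B/6 (O(B) = B*(⅙) = B/6)
b(v) = √v
w(k) = ⅚ (w(k) = -(-5)/6 = -1*(-⅚) = ⅚)
((w(6 + b(-2)) + L(15)) + 352)*324 = ((⅚ - 2) + 352)*324 = (-7/6 + 352)*324 = (2105/6)*324 = 113670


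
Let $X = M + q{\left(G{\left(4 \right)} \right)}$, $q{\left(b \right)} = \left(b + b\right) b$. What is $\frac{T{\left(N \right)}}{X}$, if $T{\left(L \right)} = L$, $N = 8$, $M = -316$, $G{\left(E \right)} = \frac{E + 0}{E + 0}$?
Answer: $- \frac{4}{157} \approx -0.025478$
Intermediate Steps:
$G{\left(E \right)} = 1$ ($G{\left(E \right)} = \frac{E}{E} = 1$)
$q{\left(b \right)} = 2 b^{2}$ ($q{\left(b \right)} = 2 b b = 2 b^{2}$)
$X = -314$ ($X = -316 + 2 \cdot 1^{2} = -316 + 2 \cdot 1 = -316 + 2 = -314$)
$\frac{T{\left(N \right)}}{X} = \frac{8}{-314} = 8 \left(- \frac{1}{314}\right) = - \frac{4}{157}$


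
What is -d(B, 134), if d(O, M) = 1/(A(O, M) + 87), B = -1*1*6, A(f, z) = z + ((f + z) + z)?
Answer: -1/483 ≈ -0.0020704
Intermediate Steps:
A(f, z) = f + 3*z (A(f, z) = z + (f + 2*z) = f + 3*z)
B = -6 (B = -1*6 = -6)
d(O, M) = 1/(87 + O + 3*M) (d(O, M) = 1/((O + 3*M) + 87) = 1/(87 + O + 3*M))
-d(B, 134) = -1/(87 - 6 + 3*134) = -1/(87 - 6 + 402) = -1/483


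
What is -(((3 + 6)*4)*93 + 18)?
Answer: -3366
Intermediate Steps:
-(((3 + 6)*4)*93 + 18) = -((9*4)*93 + 18) = -(36*93 + 18) = -(3348 + 18) = -1*3366 = -3366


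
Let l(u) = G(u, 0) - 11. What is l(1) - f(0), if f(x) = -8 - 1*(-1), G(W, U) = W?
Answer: -3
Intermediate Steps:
f(x) = -7 (f(x) = -8 + 1 = -7)
l(u) = -11 + u (l(u) = u - 11 = -11 + u)
l(1) - f(0) = (-11 + 1) - 1*(-7) = -10 + 7 = -3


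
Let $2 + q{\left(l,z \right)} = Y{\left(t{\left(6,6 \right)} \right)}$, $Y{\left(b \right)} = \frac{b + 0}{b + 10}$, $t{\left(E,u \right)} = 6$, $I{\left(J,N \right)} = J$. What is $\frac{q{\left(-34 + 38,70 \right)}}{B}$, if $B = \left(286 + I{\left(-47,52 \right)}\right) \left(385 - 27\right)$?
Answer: $- \frac{13}{684496} \approx -1.8992 \cdot 10^{-5}$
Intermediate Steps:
$Y{\left(b \right)} = \frac{b}{10 + b}$
$q{\left(l,z \right)} = - \frac{13}{8}$ ($q{\left(l,z \right)} = -2 + \frac{6}{10 + 6} = -2 + \frac{6}{16} = -2 + 6 \cdot \frac{1}{16} = -2 + \frac{3}{8} = - \frac{13}{8}$)
$B = 85562$ ($B = \left(286 - 47\right) \left(385 - 27\right) = 239 \cdot 358 = 85562$)
$\frac{q{\left(-34 + 38,70 \right)}}{B} = - \frac{13}{8 \cdot 85562} = \left(- \frac{13}{8}\right) \frac{1}{85562} = - \frac{13}{684496}$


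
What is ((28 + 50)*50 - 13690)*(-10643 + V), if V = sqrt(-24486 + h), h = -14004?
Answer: 104194970 - 9790*I*sqrt(38490) ≈ 1.0419e+8 - 1.9207e+6*I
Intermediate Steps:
V = I*sqrt(38490) (V = sqrt(-24486 - 14004) = sqrt(-38490) = I*sqrt(38490) ≈ 196.19*I)
((28 + 50)*50 - 13690)*(-10643 + V) = ((28 + 50)*50 - 13690)*(-10643 + I*sqrt(38490)) = (78*50 - 13690)*(-10643 + I*sqrt(38490)) = (3900 - 13690)*(-10643 + I*sqrt(38490)) = -9790*(-10643 + I*sqrt(38490)) = 104194970 - 9790*I*sqrt(38490)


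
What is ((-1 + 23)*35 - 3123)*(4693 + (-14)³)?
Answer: -4585997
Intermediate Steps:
((-1 + 23)*35 - 3123)*(4693 + (-14)³) = (22*35 - 3123)*(4693 - 2744) = (770 - 3123)*1949 = -2353*1949 = -4585997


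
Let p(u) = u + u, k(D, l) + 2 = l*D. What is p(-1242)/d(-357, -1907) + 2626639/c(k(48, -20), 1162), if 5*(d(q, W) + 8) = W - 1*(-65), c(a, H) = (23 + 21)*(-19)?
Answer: -2466475739/786676 ≈ -3135.3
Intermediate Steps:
k(D, l) = -2 + D*l (k(D, l) = -2 + l*D = -2 + D*l)
c(a, H) = -836 (c(a, H) = 44*(-19) = -836)
d(q, W) = 5 + W/5 (d(q, W) = -8 + (W - 1*(-65))/5 = -8 + (W + 65)/5 = -8 + (65 + W)/5 = -8 + (13 + W/5) = 5 + W/5)
p(u) = 2*u
p(-1242)/d(-357, -1907) + 2626639/c(k(48, -20), 1162) = (2*(-1242))/(5 + (⅕)*(-1907)) + 2626639/(-836) = -2484/(5 - 1907/5) + 2626639*(-1/836) = -2484/(-1882/5) - 2626639/836 = -2484*(-5/1882) - 2626639/836 = 6210/941 - 2626639/836 = -2466475739/786676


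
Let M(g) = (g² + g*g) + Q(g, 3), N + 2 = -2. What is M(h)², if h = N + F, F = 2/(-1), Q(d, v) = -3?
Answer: 4761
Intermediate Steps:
N = -4 (N = -2 - 2 = -4)
F = -2 (F = 2*(-1) = -2)
h = -6 (h = -4 - 2 = -6)
M(g) = -3 + 2*g² (M(g) = (g² + g*g) - 3 = (g² + g²) - 3 = 2*g² - 3 = -3 + 2*g²)
M(h)² = (-3 + 2*(-6)²)² = (-3 + 2*36)² = (-3 + 72)² = 69² = 4761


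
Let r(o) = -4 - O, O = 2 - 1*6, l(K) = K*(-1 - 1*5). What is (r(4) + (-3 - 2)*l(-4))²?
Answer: 14400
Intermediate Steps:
l(K) = -6*K (l(K) = K*(-1 - 5) = K*(-6) = -6*K)
O = -4 (O = 2 - 6 = -4)
r(o) = 0 (r(o) = -4 - 1*(-4) = -4 + 4 = 0)
(r(4) + (-3 - 2)*l(-4))² = (0 + (-3 - 2)*(-6*(-4)))² = (0 - 5*24)² = (0 - 120)² = (-120)² = 14400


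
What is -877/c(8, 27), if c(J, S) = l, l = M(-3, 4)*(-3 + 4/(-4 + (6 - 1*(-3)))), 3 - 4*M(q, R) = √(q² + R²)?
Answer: -8770/11 ≈ -797.27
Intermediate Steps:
M(q, R) = ¾ - √(R² + q²)/4 (M(q, R) = ¾ - √(q² + R²)/4 = ¾ - √(R² + q²)/4)
l = 11/10 (l = (¾ - √(4² + (-3)²)/4)*(-3 + 4/(-4 + (6 - 1*(-3)))) = (¾ - √(16 + 9)/4)*(-3 + 4/(-4 + (6 + 3))) = (¾ - √25/4)*(-3 + 4/(-4 + 9)) = (¾ - ¼*5)*(-3 + 4/5) = (¾ - 5/4)*(-3 + 4*(⅕)) = -(-3 + ⅘)/2 = -½*(-11/5) = 11/10 ≈ 1.1000)
c(J, S) = 11/10
-877/c(8, 27) = -877/11/10 = -877*10/11 = -8770/11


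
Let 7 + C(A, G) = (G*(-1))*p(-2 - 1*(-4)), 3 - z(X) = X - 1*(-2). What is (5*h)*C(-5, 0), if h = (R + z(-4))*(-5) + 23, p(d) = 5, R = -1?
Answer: -105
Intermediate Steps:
z(X) = 1 - X (z(X) = 3 - (X - 1*(-2)) = 3 - (X + 2) = 3 - (2 + X) = 3 + (-2 - X) = 1 - X)
C(A, G) = -7 - 5*G (C(A, G) = -7 + (G*(-1))*5 = -7 - G*5 = -7 - 5*G)
h = 3 (h = (-1 + (1 - 1*(-4)))*(-5) + 23 = (-1 + (1 + 4))*(-5) + 23 = (-1 + 5)*(-5) + 23 = 4*(-5) + 23 = -20 + 23 = 3)
(5*h)*C(-5, 0) = (5*3)*(-7 - 5*0) = 15*(-7 + 0) = 15*(-7) = -105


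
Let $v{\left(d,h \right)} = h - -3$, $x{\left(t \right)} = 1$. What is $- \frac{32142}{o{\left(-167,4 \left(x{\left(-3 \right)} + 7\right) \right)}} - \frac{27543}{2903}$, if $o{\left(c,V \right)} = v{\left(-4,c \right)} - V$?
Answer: $\frac{43954899}{284494} \approx 154.5$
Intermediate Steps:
$v{\left(d,h \right)} = 3 + h$ ($v{\left(d,h \right)} = h + 3 = 3 + h$)
$o{\left(c,V \right)} = 3 + c - V$ ($o{\left(c,V \right)} = \left(3 + c\right) - V = 3 + c - V$)
$- \frac{32142}{o{\left(-167,4 \left(x{\left(-3 \right)} + 7\right) \right)}} - \frac{27543}{2903} = - \frac{32142}{3 - 167 - 4 \left(1 + 7\right)} - \frac{27543}{2903} = - \frac{32142}{3 - 167 - 4 \cdot 8} - \frac{27543}{2903} = - \frac{32142}{3 - 167 - 32} - \frac{27543}{2903} = - \frac{32142}{-196} - \frac{27543}{2903} = \left(-32142\right) \left(- \frac{1}{196}\right) - \frac{27543}{2903} = \frac{16071}{98} - \frac{27543}{2903} = \frac{43954899}{284494}$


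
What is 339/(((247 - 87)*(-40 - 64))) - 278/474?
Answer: -2393303/3943680 ≈ -0.60687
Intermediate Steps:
339/(((247 - 87)*(-40 - 64))) - 278/474 = 339/((160*(-104))) - 278*1/474 = 339/(-16640) - 139/237 = 339*(-1/16640) - 139/237 = -339/16640 - 139/237 = -2393303/3943680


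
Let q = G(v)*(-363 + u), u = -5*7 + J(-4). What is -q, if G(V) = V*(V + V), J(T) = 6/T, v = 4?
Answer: 12784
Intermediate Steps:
G(V) = 2*V**2 (G(V) = V*(2*V) = 2*V**2)
u = -73/2 (u = -5*7 + 6/(-4) = -35 + 6*(-1/4) = -35 - 3/2 = -73/2 ≈ -36.500)
q = -12784 (q = (2*4**2)*(-363 - 73/2) = (2*16)*(-799/2) = 32*(-799/2) = -12784)
-q = -1*(-12784) = 12784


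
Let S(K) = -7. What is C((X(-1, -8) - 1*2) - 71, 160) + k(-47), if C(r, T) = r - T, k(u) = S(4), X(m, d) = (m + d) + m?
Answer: -250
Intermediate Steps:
X(m, d) = d + 2*m (X(m, d) = (d + m) + m = d + 2*m)
k(u) = -7
C((X(-1, -8) - 1*2) - 71, 160) + k(-47) = ((((-8 + 2*(-1)) - 1*2) - 71) - 1*160) - 7 = ((((-8 - 2) - 2) - 71) - 160) - 7 = (((-10 - 2) - 71) - 160) - 7 = ((-12 - 71) - 160) - 7 = (-83 - 160) - 7 = -243 - 7 = -250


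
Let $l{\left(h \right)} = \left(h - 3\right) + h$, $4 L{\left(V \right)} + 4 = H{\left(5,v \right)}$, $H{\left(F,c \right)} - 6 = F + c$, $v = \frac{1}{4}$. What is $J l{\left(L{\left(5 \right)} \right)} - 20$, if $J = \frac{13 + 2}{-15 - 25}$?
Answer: $- \frac{1295}{64} \approx -20.234$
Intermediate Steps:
$v = \frac{1}{4} \approx 0.25$
$H{\left(F,c \right)} = 6 + F + c$ ($H{\left(F,c \right)} = 6 + \left(F + c\right) = 6 + F + c$)
$L{\left(V \right)} = \frac{29}{16}$ ($L{\left(V \right)} = -1 + \frac{6 + 5 + \frac{1}{4}}{4} = -1 + \frac{1}{4} \cdot \frac{45}{4} = -1 + \frac{45}{16} = \frac{29}{16}$)
$l{\left(h \right)} = -3 + 2 h$ ($l{\left(h \right)} = \left(-3 + h\right) + h = -3 + 2 h$)
$J = - \frac{3}{8}$ ($J = \frac{15}{-40} = 15 \left(- \frac{1}{40}\right) = - \frac{3}{8} \approx -0.375$)
$J l{\left(L{\left(5 \right)} \right)} - 20 = - \frac{3 \left(-3 + 2 \cdot \frac{29}{16}\right)}{8} - 20 = - \frac{3 \left(-3 + \frac{29}{8}\right)}{8} - 20 = \left(- \frac{3}{8}\right) \frac{5}{8} - 20 = - \frac{15}{64} - 20 = - \frac{1295}{64}$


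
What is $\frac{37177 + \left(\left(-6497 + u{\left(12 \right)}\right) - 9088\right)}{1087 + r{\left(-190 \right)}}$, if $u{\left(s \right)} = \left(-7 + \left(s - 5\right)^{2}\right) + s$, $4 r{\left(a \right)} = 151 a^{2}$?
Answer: $\frac{10823}{681931} \approx 0.015871$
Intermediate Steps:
$r{\left(a \right)} = \frac{151 a^{2}}{4}$
$u{\left(s \right)} = -7 + s + \left(-5 + s\right)^{2}$ ($u{\left(s \right)} = \left(-7 + \left(-5 + s\right)^{2}\right) + s = -7 + s + \left(-5 + s\right)^{2}$)
$\frac{37177 + \left(\left(-6497 + u{\left(12 \right)}\right) - 9088\right)}{1087 + r{\left(-190 \right)}} = \frac{37177 - \left(15580 - \left(-5 + 12\right)^{2}\right)}{1087 + \frac{151 \left(-190\right)^{2}}{4}} = \frac{37177 + \left(\left(-6497 + \left(-7 + 12 + 7^{2}\right)\right) - 9088\right)}{1087 + \frac{151}{4} \cdot 36100} = \frac{37177 + \left(\left(-6497 + \left(-7 + 12 + 49\right)\right) - 9088\right)}{1087 + 1362775} = \frac{37177 + \left(\left(-6497 + 54\right) - 9088\right)}{1363862} = \left(37177 - 15531\right) \frac{1}{1363862} = 21646 \cdot \frac{1}{1363862} = \frac{10823}{681931}$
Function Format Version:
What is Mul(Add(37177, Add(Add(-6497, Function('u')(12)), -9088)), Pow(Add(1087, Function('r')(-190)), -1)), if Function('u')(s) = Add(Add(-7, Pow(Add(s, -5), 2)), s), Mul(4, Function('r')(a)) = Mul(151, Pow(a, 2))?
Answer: Rational(10823, 681931) ≈ 0.015871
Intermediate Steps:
Function('r')(a) = Mul(Rational(151, 4), Pow(a, 2)) (Function('r')(a) = Mul(Rational(1, 4), Mul(151, Pow(a, 2))) = Mul(Rational(151, 4), Pow(a, 2)))
Function('u')(s) = Add(-7, s, Pow(Add(-5, s), 2)) (Function('u')(s) = Add(Add(-7, Pow(Add(-5, s), 2)), s) = Add(-7, s, Pow(Add(-5, s), 2)))
Mul(Add(37177, Add(Add(-6497, Function('u')(12)), -9088)), Pow(Add(1087, Function('r')(-190)), -1)) = Mul(Add(37177, Add(Add(-6497, Add(-7, 12, Pow(Add(-5, 12), 2))), -9088)), Pow(Add(1087, Mul(Rational(151, 4), Pow(-190, 2))), -1)) = Mul(Add(37177, Add(Add(-6497, Add(-7, 12, Pow(7, 2))), -9088)), Pow(Add(1087, Mul(Rational(151, 4), 36100)), -1)) = Mul(Add(37177, Add(Add(-6497, Add(-7, 12, 49)), -9088)), Pow(Add(1087, 1362775), -1)) = Mul(Add(37177, Add(Add(-6497, 54), -9088)), Pow(1363862, -1)) = Mul(Add(37177, Add(-6443, -9088)), Rational(1, 1363862)) = Mul(Add(37177, -15531), Rational(1, 1363862)) = Mul(21646, Rational(1, 1363862)) = Rational(10823, 681931)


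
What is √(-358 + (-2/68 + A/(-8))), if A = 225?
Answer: I*√1785578/68 ≈ 19.651*I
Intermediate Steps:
√(-358 + (-2/68 + A/(-8))) = √(-358 + (-2/68 + 225/(-8))) = √(-358 + (-2*1/68 + 225*(-⅛))) = √(-358 + (-1/34 - 225/8)) = √(-358 - 3829/136) = √(-52517/136) = I*√1785578/68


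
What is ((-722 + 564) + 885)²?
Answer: 528529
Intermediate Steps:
((-722 + 564) + 885)² = (-158 + 885)² = 727² = 528529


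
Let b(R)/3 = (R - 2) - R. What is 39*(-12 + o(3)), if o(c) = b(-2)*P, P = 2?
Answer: -936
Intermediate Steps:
b(R) = -6 (b(R) = 3*((R - 2) - R) = 3*((-2 + R) - R) = 3*(-2) = -6)
o(c) = -12 (o(c) = -6*2 = -12)
39*(-12 + o(3)) = 39*(-12 - 12) = 39*(-24) = -936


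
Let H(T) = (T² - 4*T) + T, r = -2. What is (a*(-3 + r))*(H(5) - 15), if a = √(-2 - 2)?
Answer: 50*I ≈ 50.0*I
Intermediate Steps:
a = 2*I (a = √(-4) = 2*I ≈ 2.0*I)
H(T) = T² - 3*T
(a*(-3 + r))*(H(5) - 15) = ((2*I)*(-3 - 2))*(5*(-3 + 5) - 15) = ((2*I)*(-5))*(5*2 - 15) = (-10*I)*(10 - 15) = -10*I*(-5) = 50*I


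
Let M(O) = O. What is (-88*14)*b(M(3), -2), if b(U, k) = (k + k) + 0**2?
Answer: 4928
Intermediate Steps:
b(U, k) = 2*k (b(U, k) = 2*k + 0 = 2*k)
(-88*14)*b(M(3), -2) = (-88*14)*(2*(-2)) = -1232*(-4) = 4928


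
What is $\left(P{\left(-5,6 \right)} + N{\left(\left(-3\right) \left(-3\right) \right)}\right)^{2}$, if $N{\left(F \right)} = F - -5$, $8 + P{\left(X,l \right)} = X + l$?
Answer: $49$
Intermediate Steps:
$P{\left(X,l \right)} = -8 + X + l$ ($P{\left(X,l \right)} = -8 + \left(X + l\right) = -8 + X + l$)
$N{\left(F \right)} = 5 + F$ ($N{\left(F \right)} = F + 5 = 5 + F$)
$\left(P{\left(-5,6 \right)} + N{\left(\left(-3\right) \left(-3\right) \right)}\right)^{2} = \left(\left(-8 - 5 + 6\right) + \left(5 - -9\right)\right)^{2} = \left(-7 + \left(5 + 9\right)\right)^{2} = \left(-7 + 14\right)^{2} = 7^{2} = 49$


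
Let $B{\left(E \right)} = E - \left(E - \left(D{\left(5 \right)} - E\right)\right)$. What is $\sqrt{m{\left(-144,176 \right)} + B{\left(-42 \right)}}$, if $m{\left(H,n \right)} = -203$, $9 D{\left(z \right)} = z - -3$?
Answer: $\frac{i \sqrt{1441}}{3} \approx 12.654 i$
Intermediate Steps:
$D{\left(z \right)} = \frac{1}{3} + \frac{z}{9}$ ($D{\left(z \right)} = \frac{z - -3}{9} = \frac{z + 3}{9} = \frac{3 + z}{9} = \frac{1}{3} + \frac{z}{9}$)
$B{\left(E \right)} = \frac{8}{9} - E$ ($B{\left(E \right)} = E - \left(E - \left(\left(\frac{1}{3} + \frac{1}{9} \cdot 5\right) - E\right)\right) = E - \left(E - \left(\left(\frac{1}{3} + \frac{5}{9}\right) - E\right)\right) = E - \left(E - \left(\frac{8}{9} - E\right)\right) = E - \left(E + \left(- \frac{8}{9} + E\right)\right) = E - \left(- \frac{8}{9} + 2 E\right) = \frac{8}{9} - E$)
$\sqrt{m{\left(-144,176 \right)} + B{\left(-42 \right)}} = \sqrt{-203 + \left(\frac{8}{9} - -42\right)} = \sqrt{-203 + \left(\frac{8}{9} + 42\right)} = \sqrt{-203 + \frac{386}{9}} = \sqrt{- \frac{1441}{9}} = \frac{i \sqrt{1441}}{3}$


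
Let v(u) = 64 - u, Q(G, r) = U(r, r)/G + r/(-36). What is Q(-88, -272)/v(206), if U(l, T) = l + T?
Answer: -680/7029 ≈ -0.096742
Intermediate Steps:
U(l, T) = T + l
Q(G, r) = -r/36 + 2*r/G (Q(G, r) = (r + r)/G + r/(-36) = (2*r)/G + r*(-1/36) = 2*r/G - r/36 = -r/36 + 2*r/G)
Q(-88, -272)/v(206) = ((1/36)*(-272)*(72 - 1*(-88))/(-88))/(64 - 1*206) = ((1/36)*(-272)*(-1/88)*(72 + 88))/(64 - 206) = ((1/36)*(-272)*(-1/88)*160)/(-142) = (1360/99)*(-1/142) = -680/7029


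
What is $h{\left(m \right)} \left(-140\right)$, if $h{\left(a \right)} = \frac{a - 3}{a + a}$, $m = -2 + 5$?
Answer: $0$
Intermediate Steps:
$m = 3$
$h{\left(a \right)} = \frac{-3 + a}{2 a}$
$h{\left(m \right)} \left(-140\right) = \frac{-3 + 3}{2 \cdot 3} \left(-140\right) = \frac{1}{2} \cdot \frac{1}{3} \cdot 0 \left(-140\right) = 0 \left(-140\right) = 0$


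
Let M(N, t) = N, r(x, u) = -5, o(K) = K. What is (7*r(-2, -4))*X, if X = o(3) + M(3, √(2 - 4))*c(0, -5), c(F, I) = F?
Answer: -105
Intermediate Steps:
X = 3 (X = 3 + 3*0 = 3 + 0 = 3)
(7*r(-2, -4))*X = (7*(-5))*3 = -35*3 = -105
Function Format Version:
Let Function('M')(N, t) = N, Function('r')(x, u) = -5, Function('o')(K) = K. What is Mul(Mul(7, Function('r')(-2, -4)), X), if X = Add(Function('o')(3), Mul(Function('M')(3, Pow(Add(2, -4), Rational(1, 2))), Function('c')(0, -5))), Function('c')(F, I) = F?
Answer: -105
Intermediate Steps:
X = 3 (X = Add(3, Mul(3, 0)) = Add(3, 0) = 3)
Mul(Mul(7, Function('r')(-2, -4)), X) = Mul(Mul(7, -5), 3) = Mul(-35, 3) = -105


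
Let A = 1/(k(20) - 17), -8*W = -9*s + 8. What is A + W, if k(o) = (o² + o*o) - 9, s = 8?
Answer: 6193/774 ≈ 8.0013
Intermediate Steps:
W = 8 (W = -(-9*8 + 8)/8 = -(-72 + 8)/8 = -⅛*(-64) = 8)
k(o) = -9 + 2*o² (k(o) = (o² + o²) - 9 = 2*o² - 9 = -9 + 2*o²)
A = 1/774 (A = 1/((-9 + 2*20²) - 17) = 1/((-9 + 2*400) - 17) = 1/((-9 + 800) - 17) = 1/(791 - 17) = 1/774 ≈ 0.0012920)
A + W = 1/774 + 8 = 6193/774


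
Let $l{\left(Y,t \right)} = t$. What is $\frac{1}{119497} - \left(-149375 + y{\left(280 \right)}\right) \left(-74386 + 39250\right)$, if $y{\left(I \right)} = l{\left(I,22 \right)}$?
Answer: $- \frac{627080464454975}{119497} \approx -5.2477 \cdot 10^{9}$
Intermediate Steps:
$y{\left(I \right)} = 22$
$\frac{1}{119497} - \left(-149375 + y{\left(280 \right)}\right) \left(-74386 + 39250\right) = \frac{1}{119497} - \left(-149375 + 22\right) \left(-74386 + 39250\right) = \frac{1}{119497} - \left(-149353\right) \left(-35136\right) = \frac{1}{119497} - 5247667008 = - \frac{627080464454975}{119497}$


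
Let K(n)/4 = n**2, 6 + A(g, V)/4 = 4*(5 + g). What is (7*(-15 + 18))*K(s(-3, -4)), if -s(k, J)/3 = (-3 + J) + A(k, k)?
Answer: 756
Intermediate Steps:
A(g, V) = 56 + 16*g (A(g, V) = -24 + 4*(4*(5 + g)) = -24 + 4*(20 + 4*g) = -24 + (80 + 16*g) = 56 + 16*g)
s(k, J) = -159 - 48*k - 3*J (s(k, J) = -3*((-3 + J) + (56 + 16*k)) = -3*(53 + J + 16*k) = -159 - 48*k - 3*J)
K(n) = 4*n**2
(7*(-15 + 18))*K(s(-3, -4)) = (7*(-15 + 18))*(4*(-159 - 48*(-3) - 3*(-4))**2) = (7*3)*(4*(-159 + 144 + 12)**2) = 21*(4*(-3)**2) = 21*(4*9) = 21*36 = 756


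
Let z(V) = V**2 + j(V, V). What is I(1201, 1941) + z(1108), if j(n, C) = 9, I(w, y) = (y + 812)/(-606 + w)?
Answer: 730468188/595 ≈ 1.2277e+6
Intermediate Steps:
I(w, y) = (812 + y)/(-606 + w)
z(V) = 9 + V**2 (z(V) = V**2 + 9 = 9 + V**2)
I(1201, 1941) + z(1108) = (812 + 1941)/(-606 + 1201) + (9 + 1108**2) = 2753/595 + (9 + 1227664) = (1/595)*2753 + 1227673 = 2753/595 + 1227673 = 730468188/595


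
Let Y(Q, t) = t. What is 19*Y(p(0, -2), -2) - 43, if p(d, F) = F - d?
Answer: -81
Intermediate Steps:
19*Y(p(0, -2), -2) - 43 = 19*(-2) - 43 = -38 - 43 = -81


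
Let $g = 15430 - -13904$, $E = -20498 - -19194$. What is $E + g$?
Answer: $28030$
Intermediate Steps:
$E = -1304$ ($E = -20498 + 19194 = -1304$)
$g = 29334$ ($g = 15430 + 13904 = 29334$)
$E + g = -1304 + 29334 = 28030$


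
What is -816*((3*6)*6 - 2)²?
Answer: -9168576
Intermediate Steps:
-816*((3*6)*6 - 2)² = -816*(18*6 - 2)² = -816*(108 - 2)² = -816*106² = -816*11236 = -9168576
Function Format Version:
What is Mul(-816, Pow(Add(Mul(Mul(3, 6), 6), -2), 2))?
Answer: -9168576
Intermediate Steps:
Mul(-816, Pow(Add(Mul(Mul(3, 6), 6), -2), 2)) = Mul(-816, Pow(Add(Mul(18, 6), -2), 2)) = Mul(-816, Pow(Add(108, -2), 2)) = Mul(-816, Pow(106, 2)) = Mul(-816, 11236) = -9168576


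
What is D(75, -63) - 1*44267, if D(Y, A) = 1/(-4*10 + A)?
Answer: -4559502/103 ≈ -44267.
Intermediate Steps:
D(Y, A) = 1/(-40 + A)
D(75, -63) - 1*44267 = 1/(-40 - 63) - 1*44267 = 1/(-103) - 44267 = -1/103 - 44267 = -4559502/103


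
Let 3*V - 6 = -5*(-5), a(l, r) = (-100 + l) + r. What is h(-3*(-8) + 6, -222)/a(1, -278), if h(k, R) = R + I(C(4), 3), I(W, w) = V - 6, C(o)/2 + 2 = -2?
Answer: 653/1131 ≈ 0.57736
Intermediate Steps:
a(l, r) = -100 + l + r
V = 31/3 (V = 2 + (-5*(-5))/3 = 2 + (⅓)*25 = 2 + 25/3 = 31/3 ≈ 10.333)
C(o) = -8 (C(o) = -4 + 2*(-2) = -4 - 4 = -8)
I(W, w) = 13/3 (I(W, w) = 31/3 - 6 = 13/3)
h(k, R) = 13/3 + R (h(k, R) = R + 13/3 = 13/3 + R)
h(-3*(-8) + 6, -222)/a(1, -278) = (13/3 - 222)/(-100 + 1 - 278) = -653/3/(-377) = -653/3*(-1/377) = 653/1131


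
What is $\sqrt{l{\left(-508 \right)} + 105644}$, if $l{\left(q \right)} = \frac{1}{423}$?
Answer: $\frac{\sqrt{2100308411}}{141} \approx 325.03$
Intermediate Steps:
$l{\left(q \right)} = \frac{1}{423}$
$\sqrt{l{\left(-508 \right)} + 105644} = \sqrt{\frac{1}{423} + 105644} = \sqrt{\frac{44687413}{423}} = \frac{\sqrt{2100308411}}{141}$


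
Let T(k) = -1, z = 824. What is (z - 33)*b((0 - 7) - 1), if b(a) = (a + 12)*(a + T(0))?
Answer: -28476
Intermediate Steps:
b(a) = (-1 + a)*(12 + a) (b(a) = (a + 12)*(a - 1) = (12 + a)*(-1 + a) = (-1 + a)*(12 + a))
(z - 33)*b((0 - 7) - 1) = (824 - 33)*(-12 + ((0 - 7) - 1)² + 11*((0 - 7) - 1)) = 791*(-12 + (-7 - 1)² + 11*(-7 - 1)) = 791*(-12 + (-8)² + 11*(-8)) = 791*(-12 + 64 - 88) = 791*(-36) = -28476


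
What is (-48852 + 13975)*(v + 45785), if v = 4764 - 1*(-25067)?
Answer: -2637259232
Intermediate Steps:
v = 29831 (v = 4764 + 25067 = 29831)
(-48852 + 13975)*(v + 45785) = (-48852 + 13975)*(29831 + 45785) = -34877*75616 = -2637259232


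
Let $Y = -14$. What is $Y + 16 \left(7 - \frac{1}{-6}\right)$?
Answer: $\frac{302}{3} \approx 100.67$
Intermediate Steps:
$Y + 16 \left(7 - \frac{1}{-6}\right) = -14 + 16 \left(7 - \frac{1}{-6}\right) = -14 + 16 \left(7 - - \frac{1}{6}\right) = -14 + 16 \left(7 + \frac{1}{6}\right) = -14 + 16 \cdot \frac{43}{6} = -14 + \frac{344}{3} = \frac{302}{3}$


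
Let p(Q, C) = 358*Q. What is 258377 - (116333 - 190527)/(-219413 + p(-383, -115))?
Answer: 92118302485/356527 ≈ 2.5838e+5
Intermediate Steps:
258377 - (116333 - 190527)/(-219413 + p(-383, -115)) = 258377 - (116333 - 190527)/(-219413 + 358*(-383)) = 258377 - (-74194)/(-219413 - 137114) = 258377 - (-74194)/(-356527) = 258377 - (-74194)*(-1)/356527 = 258377 - 1*74194/356527 = 258377 - 74194/356527 = 92118302485/356527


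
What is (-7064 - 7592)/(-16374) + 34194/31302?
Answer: 28295963/14237193 ≈ 1.9875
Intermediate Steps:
(-7064 - 7592)/(-16374) + 34194/31302 = -14656*(-1/16374) + 34194*(1/31302) = 7328/8187 + 5699/5217 = 28295963/14237193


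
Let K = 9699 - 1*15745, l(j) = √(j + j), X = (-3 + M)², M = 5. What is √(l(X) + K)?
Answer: √(-6046 + 2*√2) ≈ 77.738*I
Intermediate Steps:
X = 4 (X = (-3 + 5)² = 2² = 4)
l(j) = √2*√j (l(j) = √(2*j) = √2*√j)
K = -6046 (K = 9699 - 15745 = -6046)
√(l(X) + K) = √(√2*√4 - 6046) = √(√2*2 - 6046) = √(2*√2 - 6046) = √(-6046 + 2*√2)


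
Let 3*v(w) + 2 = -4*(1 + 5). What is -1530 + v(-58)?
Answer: -4616/3 ≈ -1538.7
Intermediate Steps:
v(w) = -26/3 (v(w) = -2/3 + (-4*(1 + 5))/3 = -2/3 + (-4*6)/3 = -2/3 + (1/3)*(-24) = -2/3 - 8 = -26/3)
-1530 + v(-58) = -1530 - 26/3 = -4616/3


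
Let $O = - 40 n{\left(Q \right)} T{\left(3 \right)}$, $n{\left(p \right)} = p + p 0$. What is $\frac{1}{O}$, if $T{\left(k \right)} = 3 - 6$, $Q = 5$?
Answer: $\frac{1}{600} \approx 0.0016667$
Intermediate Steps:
$n{\left(p \right)} = p$ ($n{\left(p \right)} = p + 0 = p$)
$T{\left(k \right)} = -3$ ($T{\left(k \right)} = 3 - 6 = -3$)
$O = 600$ ($O = \left(-40\right) 5 \left(-3\right) = \left(-200\right) \left(-3\right) = 600$)
$\frac{1}{O} = \frac{1}{600}$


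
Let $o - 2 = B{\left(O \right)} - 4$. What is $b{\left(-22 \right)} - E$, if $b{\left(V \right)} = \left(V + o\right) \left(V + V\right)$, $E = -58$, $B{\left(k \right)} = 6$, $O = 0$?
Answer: $850$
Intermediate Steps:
$o = 4$ ($o = 2 + \left(6 - 4\right) = 2 + 2 = 4$)
$b{\left(V \right)} = 2 V \left(4 + V\right)$ ($b{\left(V \right)} = \left(V + 4\right) \left(V + V\right) = \left(4 + V\right) 2 V = 2 V \left(4 + V\right)$)
$b{\left(-22 \right)} - E = 2 \left(-22\right) \left(4 - 22\right) - -58 = 2 \left(-22\right) \left(-18\right) + 58 = 792 + 58 = 850$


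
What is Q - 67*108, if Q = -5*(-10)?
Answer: -7186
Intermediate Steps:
Q = 50
Q - 67*108 = 50 - 67*108 = 50 - 7236 = -7186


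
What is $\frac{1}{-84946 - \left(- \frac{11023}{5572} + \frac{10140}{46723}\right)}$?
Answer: $- \frac{260340556}{22114430342427} \approx -1.1772 \cdot 10^{-5}$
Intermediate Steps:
$\frac{1}{-84946 - \left(- \frac{11023}{5572} + \frac{10140}{46723}\right)} = \frac{1}{-84946 - - \frac{458527549}{260340556}} = \frac{1}{-84946 + \left(\frac{11023}{5572} - \frac{10140}{46723}\right)} = \frac{1}{-84946 + \frac{458527549}{260340556}} = \frac{1}{- \frac{22114430342427}{260340556}} = - \frac{260340556}{22114430342427}$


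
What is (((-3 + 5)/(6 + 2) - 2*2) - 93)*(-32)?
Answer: 3096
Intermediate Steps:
(((-3 + 5)/(6 + 2) - 2*2) - 93)*(-32) = ((2/8 - 4) - 93)*(-32) = ((2*(⅛) - 4) - 93)*(-32) = ((¼ - 4) - 93)*(-32) = (-15/4 - 93)*(-32) = -387/4*(-32) = 3096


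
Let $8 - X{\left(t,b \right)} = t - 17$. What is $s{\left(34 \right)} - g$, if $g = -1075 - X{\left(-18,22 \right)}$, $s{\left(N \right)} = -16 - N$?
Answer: $1068$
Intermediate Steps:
$X{\left(t,b \right)} = 25 - t$ ($X{\left(t,b \right)} = 8 - \left(t - 17\right) = 8 - \left(-17 + t\right) = 25 - t$)
$g = -1118$ ($g = -1075 - \left(25 - -18\right) = -1075 - \left(25 + 18\right) = -1075 - 43 = -1118$)
$s{\left(34 \right)} - g = \left(-16 - 34\right) - -1118 = \left(-16 - 34\right) + 1118 = -50 + 1118 = 1068$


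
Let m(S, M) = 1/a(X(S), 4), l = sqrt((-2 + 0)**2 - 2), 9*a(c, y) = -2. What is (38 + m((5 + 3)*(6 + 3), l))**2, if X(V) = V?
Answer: 4489/4 ≈ 1122.3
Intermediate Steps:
a(c, y) = -2/9 (a(c, y) = (1/9)*(-2) = -2/9)
l = sqrt(2) (l = sqrt((-2)**2 - 2) = sqrt(4 - 2) = sqrt(2) ≈ 1.4142)
m(S, M) = -9/2 (m(S, M) = 1/(-2/9) = -9/2)
(38 + m((5 + 3)*(6 + 3), l))**2 = (38 - 9/2)**2 = (67/2)**2 = 4489/4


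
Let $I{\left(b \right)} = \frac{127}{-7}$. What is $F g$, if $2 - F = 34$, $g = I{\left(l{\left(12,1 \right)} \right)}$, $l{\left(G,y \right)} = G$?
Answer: $\frac{4064}{7} \approx 580.57$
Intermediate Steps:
$I{\left(b \right)} = - \frac{127}{7}$ ($I{\left(b \right)} = 127 \left(- \frac{1}{7}\right) = - \frac{127}{7}$)
$g = - \frac{127}{7} \approx -18.143$
$F = -32$ ($F = 2 - 34 = -32$)
$F g = \left(-32\right) \left(- \frac{127}{7}\right) = \frac{4064}{7}$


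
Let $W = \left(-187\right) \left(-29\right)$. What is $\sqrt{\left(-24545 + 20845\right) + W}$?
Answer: $\sqrt{1723} \approx 41.509$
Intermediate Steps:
$W = 5423$
$\sqrt{\left(-24545 + 20845\right) + W} = \sqrt{\left(-24545 + 20845\right) + 5423} = \sqrt{-3700 + 5423} = \sqrt{1723}$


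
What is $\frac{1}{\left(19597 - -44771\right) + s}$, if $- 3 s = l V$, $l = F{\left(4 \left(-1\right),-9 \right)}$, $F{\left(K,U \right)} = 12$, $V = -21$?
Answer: $\frac{1}{64452} \approx 1.5515 \cdot 10^{-5}$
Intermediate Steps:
$l = 12$
$s = 84$ ($s = - \frac{12 \left(-21\right)}{3} = \left(- \frac{1}{3}\right) \left(-252\right) = 84$)
$\frac{1}{\left(19597 - -44771\right) + s} = \frac{1}{\left(19597 - -44771\right) + 84} = \frac{1}{\left(19597 + 44771\right) + 84} = \frac{1}{64368 + 84} = \frac{1}{64452}$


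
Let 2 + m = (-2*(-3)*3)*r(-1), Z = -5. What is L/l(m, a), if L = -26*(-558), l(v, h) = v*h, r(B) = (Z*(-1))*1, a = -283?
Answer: -3627/6226 ≈ -0.58256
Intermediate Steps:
r(B) = 5 (r(B) = -5*(-1)*1 = 5*1 = 5)
m = 88 (m = -2 + (-2*(-3)*3)*5 = -2 + (6*3)*5 = -2 + 18*5 = -2 + 90 = 88)
l(v, h) = h*v
L = 14508
L/l(m, a) = 14508/((-283*88)) = 14508/(-24904) = 14508*(-1/24904) = -3627/6226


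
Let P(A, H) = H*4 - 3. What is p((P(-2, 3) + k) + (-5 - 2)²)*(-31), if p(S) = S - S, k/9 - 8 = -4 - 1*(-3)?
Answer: 0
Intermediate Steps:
k = 63 (k = 72 + 9*(-4 - 1*(-3)) = 72 + 9*(-4 + 3) = 72 + 9*(-1) = 72 - 9 = 63)
P(A, H) = -3 + 4*H (P(A, H) = 4*H - 3 = -3 + 4*H)
p(S) = 0
p((P(-2, 3) + k) + (-5 - 2)²)*(-31) = 0*(-31) = 0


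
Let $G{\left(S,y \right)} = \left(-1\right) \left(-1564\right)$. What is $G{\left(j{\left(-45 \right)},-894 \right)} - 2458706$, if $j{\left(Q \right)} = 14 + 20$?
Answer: $-2457142$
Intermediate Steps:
$j{\left(Q \right)} = 34$
$G{\left(S,y \right)} = 1564$
$G{\left(j{\left(-45 \right)},-894 \right)} - 2458706 = 1564 - 2458706 = -2457142$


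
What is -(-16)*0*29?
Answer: 0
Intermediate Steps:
-(-16)*0*29 = -16*0*29 = 0*29 = 0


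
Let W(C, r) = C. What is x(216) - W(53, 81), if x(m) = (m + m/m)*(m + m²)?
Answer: 10171171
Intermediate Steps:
x(m) = (1 + m)*(m + m²) (x(m) = (m + 1)*(m + m²) = (1 + m)*(m + m²))
x(216) - W(53, 81) = 216*(1 + 216)² - 1*53 = 216*217² - 53 = 216*47089 - 53 = 10171224 - 53 = 10171171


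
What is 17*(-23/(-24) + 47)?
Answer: 19567/24 ≈ 815.29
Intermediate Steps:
17*(-23/(-24) + 47) = 17*(-23*(-1/24) + 47) = 17*(23/24 + 47) = 17*(1151/24) = 19567/24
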